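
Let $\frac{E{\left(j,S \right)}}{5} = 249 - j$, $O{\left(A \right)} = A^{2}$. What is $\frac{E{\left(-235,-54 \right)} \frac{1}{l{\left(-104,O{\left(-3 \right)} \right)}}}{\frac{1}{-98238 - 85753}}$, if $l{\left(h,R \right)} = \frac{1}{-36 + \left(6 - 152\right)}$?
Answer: $81036996040$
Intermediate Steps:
$l{\left(h,R \right)} = - \frac{1}{182}$ ($l{\left(h,R \right)} = \frac{1}{-36 + \left(6 - 152\right)} = \frac{1}{-36 - 146} = \frac{1}{-182} = - \frac{1}{182}$)
$E{\left(j,S \right)} = 1245 - 5 j$ ($E{\left(j,S \right)} = 5 \left(249 - j\right) = 1245 - 5 j$)
$\frac{E{\left(-235,-54 \right)} \frac{1}{l{\left(-104,O{\left(-3 \right)} \right)}}}{\frac{1}{-98238 - 85753}} = \frac{\left(1245 - -1175\right) \frac{1}{- \frac{1}{182}}}{\frac{1}{-98238 - 85753}} = \frac{\left(1245 + 1175\right) \left(-182\right)}{\frac{1}{-183991}} = \frac{2420 \left(-182\right)}{- \frac{1}{183991}} = \left(-440440\right) \left(-183991\right) = 81036996040$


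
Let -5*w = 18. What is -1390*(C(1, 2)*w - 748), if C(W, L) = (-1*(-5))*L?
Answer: 1089760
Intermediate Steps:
w = -18/5 (w = -1/5*18 = -18/5 ≈ -3.6000)
C(W, L) = 5*L
-1390*(C(1, 2)*w - 748) = -1390*((5*2)*(-18/5) - 748) = -1390*(10*(-18/5) - 748) = -1390*(-36 - 748) = -1390*(-784) = 1089760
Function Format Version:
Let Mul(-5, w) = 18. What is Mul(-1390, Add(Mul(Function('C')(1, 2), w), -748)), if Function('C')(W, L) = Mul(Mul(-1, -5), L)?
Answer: 1089760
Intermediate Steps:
w = Rational(-18, 5) (w = Mul(Rational(-1, 5), 18) = Rational(-18, 5) ≈ -3.6000)
Function('C')(W, L) = Mul(5, L)
Mul(-1390, Add(Mul(Function('C')(1, 2), w), -748)) = Mul(-1390, Add(Mul(Mul(5, 2), Rational(-18, 5)), -748)) = Mul(-1390, Add(Mul(10, Rational(-18, 5)), -748)) = Mul(-1390, Add(-36, -748)) = Mul(-1390, -784) = 1089760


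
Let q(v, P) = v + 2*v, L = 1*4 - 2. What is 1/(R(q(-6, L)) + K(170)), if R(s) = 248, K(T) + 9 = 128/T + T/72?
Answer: 3060/740869 ≈ 0.0041303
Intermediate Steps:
L = 2 (L = 4 - 2 = 2)
q(v, P) = 3*v
K(T) = -9 + 128/T + T/72 (K(T) = -9 + (128/T + T/72) = -9 + 128/T + T/72)
1/(R(q(-6, L)) + K(170)) = 1/(248 + (-9 + 128/170 + (1/72)*170)) = 1/(248 + (-9 + 128*(1/170) + 85/36)) = 1/(248 + (-9 + 64/85 + 85/36)) = 1/(248 - 18011/3060) = 1/(740869/3060) = 3060/740869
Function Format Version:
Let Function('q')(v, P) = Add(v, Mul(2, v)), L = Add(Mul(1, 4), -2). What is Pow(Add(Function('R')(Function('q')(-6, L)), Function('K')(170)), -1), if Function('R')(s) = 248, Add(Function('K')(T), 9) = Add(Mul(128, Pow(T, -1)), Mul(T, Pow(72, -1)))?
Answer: Rational(3060, 740869) ≈ 0.0041303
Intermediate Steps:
L = 2 (L = Add(4, -2) = 2)
Function('q')(v, P) = Mul(3, v)
Function('K')(T) = Add(-9, Mul(128, Pow(T, -1)), Mul(Rational(1, 72), T)) (Function('K')(T) = Add(-9, Add(Mul(128, Pow(T, -1)), Mul(T, Pow(72, -1)))) = Add(-9, Add(Mul(128, Pow(T, -1)), Mul(T, Rational(1, 72)))) = Add(-9, Add(Mul(128, Pow(T, -1)), Mul(Rational(1, 72), T))) = Add(-9, Mul(128, Pow(T, -1)), Mul(Rational(1, 72), T)))
Pow(Add(Function('R')(Function('q')(-6, L)), Function('K')(170)), -1) = Pow(Add(248, Add(-9, Mul(128, Pow(170, -1)), Mul(Rational(1, 72), 170))), -1) = Pow(Add(248, Add(-9, Mul(128, Rational(1, 170)), Rational(85, 36))), -1) = Pow(Add(248, Add(-9, Rational(64, 85), Rational(85, 36))), -1) = Pow(Add(248, Rational(-18011, 3060)), -1) = Pow(Rational(740869, 3060), -1) = Rational(3060, 740869)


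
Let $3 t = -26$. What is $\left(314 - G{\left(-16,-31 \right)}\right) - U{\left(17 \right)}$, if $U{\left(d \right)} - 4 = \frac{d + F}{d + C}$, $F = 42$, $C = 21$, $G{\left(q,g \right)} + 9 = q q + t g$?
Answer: $- \frac{23623}{114} \approx -207.22$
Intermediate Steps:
$t = - \frac{26}{3}$ ($t = \frac{1}{3} \left(-26\right) = - \frac{26}{3} \approx -8.6667$)
$G{\left(q,g \right)} = -9 + q^{2} - \frac{26 g}{3}$ ($G{\left(q,g \right)} = -9 - \left(\frac{26 g}{3} - q q\right) = -9 - \left(- q^{2} + \frac{26 g}{3}\right) = -9 + q^{2} - \frac{26 g}{3}$)
$U{\left(d \right)} = 4 + \frac{42 + d}{21 + d}$ ($U{\left(d \right)} = 4 + \frac{d + 42}{d + 21} = 4 + \frac{42 + d}{21 + d}$)
$\left(314 - G{\left(-16,-31 \right)}\right) - U{\left(17 \right)} = \left(314 - \left(-9 + \left(-16\right)^{2} - - \frac{806}{3}\right)\right) - \frac{126 + 5 \cdot 17}{21 + 17} = \left(314 - \left(-9 + 256 + \frac{806}{3}\right)\right) - \frac{126 + 85}{38} = \left(314 - \frac{1547}{3}\right) - \frac{1}{38} \cdot 211 = \left(314 - \frac{1547}{3}\right) - \frac{211}{38} = - \frac{605}{3} - \frac{211}{38} = - \frac{23623}{114}$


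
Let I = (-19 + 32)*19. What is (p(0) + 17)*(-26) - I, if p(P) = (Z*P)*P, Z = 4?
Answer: -689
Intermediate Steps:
p(P) = 4*P² (p(P) = (4*P)*P = 4*P²)
I = 247 (I = 13*19 = 247)
(p(0) + 17)*(-26) - I = (4*0² + 17)*(-26) - 1*247 = (4*0 + 17)*(-26) - 247 = (0 + 17)*(-26) - 247 = 17*(-26) - 247 = -442 - 247 = -689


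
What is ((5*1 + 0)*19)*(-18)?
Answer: -1710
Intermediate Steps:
((5*1 + 0)*19)*(-18) = ((5 + 0)*19)*(-18) = (5*19)*(-18) = 95*(-18) = -1710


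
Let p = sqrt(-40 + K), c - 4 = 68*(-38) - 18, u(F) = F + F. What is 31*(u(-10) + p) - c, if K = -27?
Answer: 1978 + 31*I*sqrt(67) ≈ 1978.0 + 253.75*I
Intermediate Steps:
u(F) = 2*F
c = -2598 (c = 4 + (68*(-38) - 18) = 4 + (-2584 - 18) = 4 - 2602 = -2598)
p = I*sqrt(67) (p = sqrt(-40 - 27) = sqrt(-67) = I*sqrt(67) ≈ 8.1853*I)
31*(u(-10) + p) - c = 31*(2*(-10) + I*sqrt(67)) - 1*(-2598) = 31*(-20 + I*sqrt(67)) + 2598 = (-620 + 31*I*sqrt(67)) + 2598 = 1978 + 31*I*sqrt(67)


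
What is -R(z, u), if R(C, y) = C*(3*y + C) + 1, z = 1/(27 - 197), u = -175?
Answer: -118151/28900 ≈ -4.0883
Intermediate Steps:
z = -1/170 (z = 1/(-170) = -1/170 ≈ -0.0058824)
R(C, y) = 1 + C*(C + 3*y) (R(C, y) = C*(C + 3*y) + 1 = 1 + C*(C + 3*y))
-R(z, u) = -(1 + (-1/170)**2 + 3*(-1/170)*(-175)) = -(1 + 1/28900 + 105/34) = -1*118151/28900 = -118151/28900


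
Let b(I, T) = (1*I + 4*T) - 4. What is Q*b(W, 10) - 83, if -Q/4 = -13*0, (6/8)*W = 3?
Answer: -83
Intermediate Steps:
W = 4 (W = (4/3)*3 = 4)
Q = 0 (Q = -(-52)*0 = -4*0 = 0)
b(I, T) = -4 + I + 4*T (b(I, T) = (I + 4*T) - 4 = -4 + I + 4*T)
Q*b(W, 10) - 83 = 0*(-4 + 4 + 4*10) - 83 = 0*(-4 + 4 + 40) - 83 = 0*40 - 83 = 0 - 83 = -83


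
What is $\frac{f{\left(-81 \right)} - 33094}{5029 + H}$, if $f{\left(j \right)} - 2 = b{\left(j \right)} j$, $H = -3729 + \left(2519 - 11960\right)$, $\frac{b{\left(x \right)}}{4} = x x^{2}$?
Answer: $- \frac{172153792}{8141} \approx -21147.0$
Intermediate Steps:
$b{\left(x \right)} = 4 x^{3}$ ($b{\left(x \right)} = 4 x x^{2} = 4 x^{3}$)
$H = -13170$ ($H = -3729 - 9441 = -13170$)
$f{\left(j \right)} = 2 + 4 j^{4}$ ($f{\left(j \right)} = 2 + 4 j^{3} j = 2 + 4 j^{4}$)
$\frac{f{\left(-81 \right)} - 33094}{5029 + H} = \frac{\left(2 + 4 \left(-81\right)^{4}\right) - 33094}{5029 - 13170} = \frac{\left(2 + 4 \cdot 43046721\right) - 33094}{-8141} = \left(\left(2 + 172186884\right) - 33094\right) \left(- \frac{1}{8141}\right) = \left(172186886 - 33094\right) \left(- \frac{1}{8141}\right) = 172153792 \left(- \frac{1}{8141}\right) = - \frac{172153792}{8141}$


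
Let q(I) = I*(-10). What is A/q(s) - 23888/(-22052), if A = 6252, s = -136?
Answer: 10647299/1874420 ≈ 5.6803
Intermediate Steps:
q(I) = -10*I
A/q(s) - 23888/(-22052) = 6252/((-10*(-136))) - 23888/(-22052) = 6252/1360 - 23888*(-1/22052) = 6252*(1/1360) + 5972/5513 = 1563/340 + 5972/5513 = 10647299/1874420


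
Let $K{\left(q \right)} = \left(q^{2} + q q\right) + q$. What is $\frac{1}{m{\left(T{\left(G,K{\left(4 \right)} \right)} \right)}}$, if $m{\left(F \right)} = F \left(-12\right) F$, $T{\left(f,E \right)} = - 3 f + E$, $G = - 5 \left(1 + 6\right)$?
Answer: $- \frac{1}{238572} \approx -4.1916 \cdot 10^{-6}$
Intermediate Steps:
$K{\left(q \right)} = q + 2 q^{2}$ ($K{\left(q \right)} = \left(q^{2} + q^{2}\right) + q = 2 q^{2} + q = q + 2 q^{2}$)
$G = -35$ ($G = \left(-5\right) 7 = -35$)
$T{\left(f,E \right)} = E - 3 f$
$m{\left(F \right)} = - 12 F^{2}$ ($m{\left(F \right)} = - 12 F F = - 12 F^{2}$)
$\frac{1}{m{\left(T{\left(G,K{\left(4 \right)} \right)} \right)}} = \frac{1}{\left(-12\right) \left(4 \left(1 + 2 \cdot 4\right) - -105\right)^{2}} = \frac{1}{\left(-12\right) \left(4 \left(1 + 8\right) + 105\right)^{2}} = \frac{1}{\left(-12\right) \left(4 \cdot 9 + 105\right)^{2}} = \frac{1}{\left(-12\right) \left(36 + 105\right)^{2}} = \frac{1}{\left(-12\right) 141^{2}} = \frac{1}{\left(-12\right) 19881} = \frac{1}{-238572} = - \frac{1}{238572}$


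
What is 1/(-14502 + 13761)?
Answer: -1/741 ≈ -0.0013495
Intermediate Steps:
1/(-14502 + 13761) = 1/(-741) = -1/741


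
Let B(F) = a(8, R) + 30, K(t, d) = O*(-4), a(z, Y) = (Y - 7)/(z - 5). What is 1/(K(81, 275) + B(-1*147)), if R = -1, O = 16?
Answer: -3/110 ≈ -0.027273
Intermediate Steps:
a(z, Y) = (-7 + Y)/(-5 + z)
K(t, d) = -64 (K(t, d) = 16*(-4) = -64)
B(F) = 82/3 (B(F) = (-7 - 1)/(-5 + 8) + 30 = -8/3 + 30 = 82/3)
1/(K(81, 275) + B(-1*147)) = 1/(-64 + 82/3) = 1/(-110/3) = -3/110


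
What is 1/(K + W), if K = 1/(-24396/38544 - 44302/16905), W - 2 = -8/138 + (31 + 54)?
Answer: 12189946341/1056072046771 ≈ 0.011543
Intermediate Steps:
W = 5999/69 (W = 2 + (-8/138 + (31 + 54)) = 2 + ((1/138)*(-8) + 85) = 2 + (-4/69 + 85) = 2 + 5861/69 = 5999/69 ≈ 86.942)
K = -54298860/176665889 (K = 1/(-24396*1/38544 - 44302*1/16905) = 1/(-2033/3212 - 44302/16905) = 1/(-176665889/54298860) = -54298860/176665889 ≈ -0.30735)
1/(K + W) = 1/(-54298860/176665889 + 5999/69) = 1/(1056072046771/12189946341) = 12189946341/1056072046771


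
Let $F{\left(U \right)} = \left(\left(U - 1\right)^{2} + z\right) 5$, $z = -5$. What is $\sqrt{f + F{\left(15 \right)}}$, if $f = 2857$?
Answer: $2 \sqrt{953} \approx 61.741$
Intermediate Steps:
$F{\left(U \right)} = -25 + 5 \left(-1 + U\right)^{2}$ ($F{\left(U \right)} = \left(\left(U - 1\right)^{2} - 5\right) 5 = \left(\left(-1 + U\right)^{2} - 5\right) 5 = \left(-5 + \left(-1 + U\right)^{2}\right) 5 = -25 + 5 \left(-1 + U\right)^{2}$)
$\sqrt{f + F{\left(15 \right)}} = \sqrt{2857 - \left(25 - 5 \left(-1 + 15\right)^{2}\right)} = \sqrt{2857 - \left(25 - 5 \cdot 14^{2}\right)} = \sqrt{2857 + \left(-25 + 5 \cdot 196\right)} = \sqrt{2857 + \left(-25 + 980\right)} = \sqrt{2857 + 955} = \sqrt{3812} = 2 \sqrt{953}$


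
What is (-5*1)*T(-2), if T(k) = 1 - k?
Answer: -15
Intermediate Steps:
(-5*1)*T(-2) = (-5*1)*(1 - 1*(-2)) = -5*(1 + 2) = -5*3 = -15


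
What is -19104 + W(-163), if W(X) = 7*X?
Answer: -20245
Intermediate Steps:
-19104 + W(-163) = -19104 + 7*(-163) = -19104 - 1141 = -20245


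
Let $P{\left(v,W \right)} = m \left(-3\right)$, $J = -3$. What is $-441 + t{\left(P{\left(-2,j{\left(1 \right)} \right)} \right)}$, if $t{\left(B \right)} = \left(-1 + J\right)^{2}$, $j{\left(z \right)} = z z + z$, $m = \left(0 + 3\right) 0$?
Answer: $-425$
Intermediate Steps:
$m = 0$ ($m = 3 \cdot 0 = 0$)
$j{\left(z \right)} = z + z^{2}$ ($j{\left(z \right)} = z^{2} + z = z + z^{2}$)
$P{\left(v,W \right)} = 0$ ($P{\left(v,W \right)} = 0 \left(-3\right) = 0$)
$t{\left(B \right)} = 16$ ($t{\left(B \right)} = \left(-1 - 3\right)^{2} = \left(-4\right)^{2} = 16$)
$-441 + t{\left(P{\left(-2,j{\left(1 \right)} \right)} \right)} = -441 + 16 = -425$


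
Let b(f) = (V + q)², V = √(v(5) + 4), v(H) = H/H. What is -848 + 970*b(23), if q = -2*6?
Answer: 143682 - 23280*√5 ≈ 91626.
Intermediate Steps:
v(H) = 1
q = -12
V = √5 (V = √(1 + 4) = √5 ≈ 2.2361)
b(f) = (-12 + √5)² (b(f) = (√5 - 12)² = (-12 + √5)²)
-848 + 970*b(23) = -848 + 970*(12 - √5)²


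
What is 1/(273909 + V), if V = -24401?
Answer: 1/249508 ≈ 4.0079e-6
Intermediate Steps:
1/(273909 + V) = 1/(273909 - 24401) = 1/249508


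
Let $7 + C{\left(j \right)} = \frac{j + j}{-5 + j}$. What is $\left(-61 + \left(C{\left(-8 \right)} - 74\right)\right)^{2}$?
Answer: $\frac{3348900}{169} \approx 19816.0$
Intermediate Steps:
$C{\left(j \right)} = -7 + \frac{2 j}{-5 + j}$ ($C{\left(j \right)} = -7 + \frac{j + j}{-5 + j} = -7 + \frac{2 j}{-5 + j}$)
$\left(-61 + \left(C{\left(-8 \right)} - 74\right)\right)^{2} = \left(-61 - \left(74 - \frac{5 \left(7 - -8\right)}{-5 - 8}\right)\right)^{2} = \left(-61 - \left(74 - \frac{5 \left(7 + 8\right)}{-13}\right)\right)^{2} = \left(-61 - \left(74 + \frac{5}{13} \cdot 15\right)\right)^{2} = \left(-61 - \frac{1037}{13}\right)^{2} = \left(- \frac{1830}{13}\right)^{2} = \frac{3348900}{169}$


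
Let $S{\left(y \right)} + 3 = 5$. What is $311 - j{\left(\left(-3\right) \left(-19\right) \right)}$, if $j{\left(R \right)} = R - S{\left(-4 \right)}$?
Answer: $256$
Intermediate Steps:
$S{\left(y \right)} = 2$ ($S{\left(y \right)} = -3 + 5 = 2$)
$j{\left(R \right)} = -2 + R$ ($j{\left(R \right)} = R - 2 = -2 + R$)
$311 - j{\left(\left(-3\right) \left(-19\right) \right)} = 311 - \left(-2 - -57\right) = 311 - \left(-2 + 57\right) = 311 - 55 = 256$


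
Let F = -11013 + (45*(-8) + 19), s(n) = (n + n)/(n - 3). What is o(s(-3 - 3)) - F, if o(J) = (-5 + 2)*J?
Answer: 11350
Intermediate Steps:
s(n) = 2*n/(-3 + n) (s(n) = (2*n)/(-3 + n) = 2*n/(-3 + n))
F = -11354 (F = -11013 + (-360 + 19) = -11013 - 341 = -11354)
o(J) = -3*J
o(s(-3 - 3)) - F = -6*(-3 - 3)/(-3 + (-3 - 3)) - 1*(-11354) = -6*(-6)/(-3 - 6) + 11354 = -6*(-6)/(-9) + 11354 = -6*(-6)*(-1)/9 + 11354 = -3*4/3 + 11354 = -4 + 11354 = 11350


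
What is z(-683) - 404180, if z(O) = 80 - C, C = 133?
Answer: -404233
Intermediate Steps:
z(O) = -53 (z(O) = 80 - 1*133 = 80 - 133 = -53)
z(-683) - 404180 = -53 - 404180 = -404233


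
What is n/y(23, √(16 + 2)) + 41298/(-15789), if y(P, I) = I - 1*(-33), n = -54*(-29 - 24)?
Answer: 53591768/626297 - 954*√2/119 ≈ 74.232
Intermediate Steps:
n = 2862 (n = -54*(-53) = 2862)
y(P, I) = 33 + I (y(P, I) = I + 33 = 33 + I)
n/y(23, √(16 + 2)) + 41298/(-15789) = 2862/(33 + √(16 + 2)) + 41298/(-15789) = 2862/(33 + √18) + 41298*(-1/15789) = 2862/(33 + 3*√2) - 13766/5263 = -13766/5263 + 2862/(33 + 3*√2)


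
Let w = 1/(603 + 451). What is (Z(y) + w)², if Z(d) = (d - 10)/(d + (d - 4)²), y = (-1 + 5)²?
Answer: 2627641/1777465600 ≈ 0.0014783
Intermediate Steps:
y = 16 (y = 4² = 16)
Z(d) = (-10 + d)/(d + (-4 + d)²)
w = 1/1054 ≈ 0.00094877
(Z(y) + w)² = ((-10 + 16)/(16 + (-4 + 16)²) + 1/1054)² = (6/(16 + 12²) + 1/1054)² = (6/(16 + 144) + 1/1054)² = (6/160 + 1/1054)² = ((1/160)*6 + 1/1054)² = (3/80 + 1/1054)² = (1621/42160)² = 2627641/1777465600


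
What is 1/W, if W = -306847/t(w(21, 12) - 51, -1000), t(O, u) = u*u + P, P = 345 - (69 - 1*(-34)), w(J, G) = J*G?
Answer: -1000242/306847 ≈ -3.2597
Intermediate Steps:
w(J, G) = G*J
P = 242 (P = 345 - (69 + 34) = 345 - 1*103 = 345 - 103 = 242)
t(O, u) = 242 + u**2 (t(O, u) = u*u + 242 = u**2 + 242 = 242 + u**2)
W = -306847/1000242 (W = -306847/(242 + (-1000)**2) = -306847/(242 + 1000000) = -306847/1000242 ≈ -0.30677)
1/W = 1/(-306847/1000242) = -1000242/306847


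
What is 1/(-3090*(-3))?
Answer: 1/9270 ≈ 0.00010787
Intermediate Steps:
1/(-3090*(-3)) = 1/(-618*(-15)) = 1/9270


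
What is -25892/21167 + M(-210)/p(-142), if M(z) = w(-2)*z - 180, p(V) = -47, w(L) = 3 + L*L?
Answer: 33708626/994849 ≈ 33.883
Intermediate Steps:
w(L) = 3 + L**2
M(z) = -180 + 7*z (M(z) = (3 + (-2)**2)*z - 180 = (3 + 4)*z - 180 = 7*z - 180 = -180 + 7*z)
-25892/21167 + M(-210)/p(-142) = -25892/21167 + (-180 + 7*(-210))/(-47) = -25892*1/21167 + (-180 - 1470)*(-1/47) = -25892/21167 - 1650*(-1/47) = -25892/21167 + 1650/47 = 33708626/994849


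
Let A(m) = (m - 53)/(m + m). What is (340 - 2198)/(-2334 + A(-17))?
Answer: 31586/39643 ≈ 0.79676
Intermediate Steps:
A(m) = (-53 + m)/(2*m) (A(m) = (-53 + m)/((2*m)) = (-53 + m)*(1/(2*m)) = (-53 + m)/(2*m))
(340 - 2198)/(-2334 + A(-17)) = (340 - 2198)/(-2334 + (½)*(-53 - 17)/(-17)) = -1858/(-2334 + (½)*(-1/17)*(-70)) = -1858/(-2334 + 35/17) = -1858/(-39643/17) = -1858*(-17/39643) = 31586/39643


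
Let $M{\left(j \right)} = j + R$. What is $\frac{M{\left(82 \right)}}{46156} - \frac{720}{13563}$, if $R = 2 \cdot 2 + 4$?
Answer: $- \frac{161675}{3161686} \approx -0.051136$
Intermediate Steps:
$R = 8$ ($R = 4 + 4 = 8$)
$M{\left(j \right)} = 8 + j$ ($M{\left(j \right)} = j + 8 = 8 + j$)
$\frac{M{\left(82 \right)}}{46156} - \frac{720}{13563} = \frac{8 + 82}{46156} - \frac{720}{13563} = 90 \cdot \frac{1}{46156} - \frac{80}{1507} = \frac{45}{23078} - \frac{80}{1507} = - \frac{161675}{3161686}$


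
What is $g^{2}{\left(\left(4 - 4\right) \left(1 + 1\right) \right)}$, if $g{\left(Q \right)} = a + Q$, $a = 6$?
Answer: $36$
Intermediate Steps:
$g{\left(Q \right)} = 6 + Q$
$g^{2}{\left(\left(4 - 4\right) \left(1 + 1\right) \right)} = \left(6 + \left(4 - 4\right) \left(1 + 1\right)\right)^{2} = \left(6 + 0 \cdot 2\right)^{2} = \left(6 + 0\right)^{2} = 6^{2} = 36$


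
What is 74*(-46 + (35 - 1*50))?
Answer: -4514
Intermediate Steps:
74*(-46 + (35 - 1*50)) = 74*(-46 + (35 - 50)) = 74*(-46 - 15) = 74*(-61) = -4514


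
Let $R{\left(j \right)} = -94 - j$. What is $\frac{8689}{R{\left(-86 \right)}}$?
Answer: $- \frac{8689}{8} \approx -1086.1$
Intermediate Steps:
$\frac{8689}{R{\left(-86 \right)}} = \frac{8689}{-94 - -86} = \frac{8689}{-94 + 86} = \frac{8689}{-8} = 8689 \left(- \frac{1}{8}\right) = - \frac{8689}{8}$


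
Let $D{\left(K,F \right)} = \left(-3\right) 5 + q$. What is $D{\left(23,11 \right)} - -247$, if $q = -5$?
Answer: $227$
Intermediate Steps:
$D{\left(K,F \right)} = -20$ ($D{\left(K,F \right)} = \left(-3\right) 5 - 5 = -15 - 5 = -20$)
$D{\left(23,11 \right)} - -247 = -20 - -247 = -20 + 247 = 227$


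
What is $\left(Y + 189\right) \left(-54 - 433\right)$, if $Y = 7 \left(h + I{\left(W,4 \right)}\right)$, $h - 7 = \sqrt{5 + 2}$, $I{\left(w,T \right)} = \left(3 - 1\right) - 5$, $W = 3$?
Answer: $-105679 - 3409 \sqrt{7} \approx -1.147 \cdot 10^{5}$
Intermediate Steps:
$I{\left(w,T \right)} = -3$ ($I{\left(w,T \right)} = 2 - 5 = -3$)
$h = 7 + \sqrt{7}$ ($h = 7 + \sqrt{5 + 2} = 7 + \sqrt{7} \approx 9.6458$)
$Y = 28 + 7 \sqrt{7}$ ($Y = 7 \left(\left(7 + \sqrt{7}\right) - 3\right) = 7 \left(4 + \sqrt{7}\right) = 28 + 7 \sqrt{7} \approx 46.52$)
$\left(Y + 189\right) \left(-54 - 433\right) = \left(\left(28 + 7 \sqrt{7}\right) + 189\right) \left(-54 - 433\right) = \left(217 + 7 \sqrt{7}\right) \left(-487\right) = -105679 - 3409 \sqrt{7}$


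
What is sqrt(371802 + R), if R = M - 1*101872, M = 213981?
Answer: sqrt(483911) ≈ 695.64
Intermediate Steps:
R = 112109 (R = 213981 - 1*101872 = 213981 - 101872 = 112109)
sqrt(371802 + R) = sqrt(371802 + 112109) = sqrt(483911)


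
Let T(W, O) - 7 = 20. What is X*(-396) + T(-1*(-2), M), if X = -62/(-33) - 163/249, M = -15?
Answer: -37995/83 ≈ -457.77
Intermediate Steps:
T(W, O) = 27 (T(W, O) = 7 + 20 = 27)
X = 3353/2739 (X = -62*(-1/33) - 163*1/249 = 62/33 - 163/249 = 3353/2739 ≈ 1.2242)
X*(-396) + T(-1*(-2), M) = (3353/2739)*(-396) + 27 = -40236/83 + 27 = -37995/83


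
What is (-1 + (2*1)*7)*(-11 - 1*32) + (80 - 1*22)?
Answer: -501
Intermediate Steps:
(-1 + (2*1)*7)*(-11 - 1*32) + (80 - 1*22) = (-1 + 2*7)*(-11 - 32) + (80 - 22) = (-1 + 14)*(-43) + 58 = 13*(-43) + 58 = -559 + 58 = -501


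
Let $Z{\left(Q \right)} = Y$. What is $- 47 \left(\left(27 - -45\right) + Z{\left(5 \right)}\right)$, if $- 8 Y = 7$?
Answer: $- \frac{26743}{8} \approx -3342.9$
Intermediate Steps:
$Y = - \frac{7}{8}$ ($Y = \left(- \frac{1}{8}\right) 7 = - \frac{7}{8} \approx -0.875$)
$Z{\left(Q \right)} = - \frac{7}{8}$
$- 47 \left(\left(27 - -45\right) + Z{\left(5 \right)}\right) = - 47 \left(\left(27 - -45\right) - \frac{7}{8}\right) = - 47 \left(\left(27 + 45\right) - \frac{7}{8}\right) = - 47 \left(72 - \frac{7}{8}\right) = \left(-47\right) \frac{569}{8} = - \frac{26743}{8}$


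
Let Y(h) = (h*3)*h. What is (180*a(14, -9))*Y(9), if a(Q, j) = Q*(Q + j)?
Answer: 3061800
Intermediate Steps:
Y(h) = 3*h**2 (Y(h) = (3*h)*h = 3*h**2)
(180*a(14, -9))*Y(9) = (180*(14*(14 - 9)))*(3*9**2) = (180*(14*5))*(3*81) = (180*70)*243 = 12600*243 = 3061800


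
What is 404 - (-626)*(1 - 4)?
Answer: -1474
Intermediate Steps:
404 - (-626)*(1 - 4) = 404 - (-626)*(-3) = 404 - 313*6 = 404 - 1878 = -1474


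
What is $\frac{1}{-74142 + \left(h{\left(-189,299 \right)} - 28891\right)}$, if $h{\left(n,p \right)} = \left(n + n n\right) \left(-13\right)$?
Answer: $- \frac{1}{564949} \approx -1.7701 \cdot 10^{-6}$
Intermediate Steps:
$h{\left(n,p \right)} = - 13 n - 13 n^{2}$ ($h{\left(n,p \right)} = \left(n + n^{2}\right) \left(-13\right) = - 13 n - 13 n^{2}$)
$\frac{1}{-74142 + \left(h{\left(-189,299 \right)} - 28891\right)} = \frac{1}{-74142 - \left(28891 - 2457 \left(1 - 189\right)\right)} = \frac{1}{-74142 - \left(28891 - -461916\right)} = \frac{1}{-74142 - 490807} = \frac{1}{-564949} = - \frac{1}{564949}$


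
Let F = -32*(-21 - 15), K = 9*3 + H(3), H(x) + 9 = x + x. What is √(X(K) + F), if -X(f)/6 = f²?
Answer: 48*I ≈ 48.0*I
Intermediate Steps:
H(x) = -9 + 2*x (H(x) = -9 + (x + x) = -9 + 2*x)
K = 24 (K = 9*3 + (-9 + 2*3) = 27 + (-9 + 6) = 27 - 3 = 24)
X(f) = -6*f²
F = 1152 (F = -32*(-36) = 1152)
√(X(K) + F) = √(-6*24² + 1152) = √(-6*576 + 1152) = √(-3456 + 1152) = √(-2304) = 48*I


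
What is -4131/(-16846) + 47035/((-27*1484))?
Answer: -313415351/337492764 ≈ -0.92866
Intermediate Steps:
-4131/(-16846) + 47035/((-27*1484)) = -4131*(-1/16846) + 47035/(-40068) = 4131/16846 + 47035*(-1/40068) = 4131/16846 - 47035/40068 = -313415351/337492764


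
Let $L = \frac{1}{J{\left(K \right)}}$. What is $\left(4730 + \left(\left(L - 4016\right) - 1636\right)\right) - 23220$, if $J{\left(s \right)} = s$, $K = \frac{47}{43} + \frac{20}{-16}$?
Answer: $- \frac{652006}{27} \approx -24148.0$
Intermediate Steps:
$K = - \frac{27}{172}$ ($K = 47 \cdot \frac{1}{43} + 20 \left(- \frac{1}{16}\right) = \frac{47}{43} - \frac{5}{4} = - \frac{27}{172} \approx -0.15698$)
$L = - \frac{172}{27}$ ($L = \frac{1}{- \frac{27}{172}} = - \frac{172}{27} \approx -6.3704$)
$\left(4730 + \left(\left(L - 4016\right) - 1636\right)\right) - 23220 = \left(4730 - \frac{152776}{27}\right) - 23220 = - \frac{25066}{27} - 23220 = - \frac{652006}{27}$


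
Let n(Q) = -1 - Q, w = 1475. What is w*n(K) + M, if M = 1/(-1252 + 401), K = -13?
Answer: 15062699/851 ≈ 17700.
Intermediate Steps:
M = -1/851 (M = 1/(-851) = -1/851 ≈ -0.0011751)
w*n(K) + M = 1475*(-1 - 1*(-13)) - 1/851 = 1475*(-1 + 13) - 1/851 = 1475*12 - 1/851 = 17700 - 1/851 = 15062699/851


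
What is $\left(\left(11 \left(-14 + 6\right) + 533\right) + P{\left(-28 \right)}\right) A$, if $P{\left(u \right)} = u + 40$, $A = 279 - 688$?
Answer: $-186913$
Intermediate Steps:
$A = -409$
$P{\left(u \right)} = 40 + u$
$\left(\left(11 \left(-14 + 6\right) + 533\right) + P{\left(-28 \right)}\right) A = \left(\left(11 \left(-14 + 6\right) + 533\right) + \left(40 - 28\right)\right) \left(-409\right) = \left(\left(11 \left(-8\right) + 533\right) + 12\right) \left(-409\right) = \left(\left(-88 + 533\right) + 12\right) \left(-409\right) = \left(445 + 12\right) \left(-409\right) = 457 \left(-409\right) = -186913$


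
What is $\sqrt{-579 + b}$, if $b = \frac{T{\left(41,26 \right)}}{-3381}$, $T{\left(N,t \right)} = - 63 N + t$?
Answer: $\frac{i \sqrt{134897898}}{483} \approx 24.047 i$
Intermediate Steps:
$T{\left(N,t \right)} = t - 63 N$
$b = \frac{2557}{3381}$ ($b = \frac{26 - 2583}{-3381} = \left(26 - 2583\right) \left(- \frac{1}{3381}\right) = \left(-2557\right) \left(- \frac{1}{3381}\right) = \frac{2557}{3381} \approx 0.75628$)
$\sqrt{-579 + b} = \sqrt{-579 + \frac{2557}{3381}} = \sqrt{- \frac{1955042}{3381}} = \frac{i \sqrt{134897898}}{483}$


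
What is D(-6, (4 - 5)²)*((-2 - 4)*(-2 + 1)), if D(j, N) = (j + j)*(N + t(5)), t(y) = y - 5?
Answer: -72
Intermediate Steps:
t(y) = -5 + y
D(j, N) = 2*N*j (D(j, N) = (j + j)*(N + (-5 + 5)) = (2*j)*(N + 0) = (2*j)*N = 2*N*j)
D(-6, (4 - 5)²)*((-2 - 4)*(-2 + 1)) = (2*(4 - 5)²*(-6))*((-2 - 4)*(-2 + 1)) = (2*(-1)²*(-6))*(-6*(-1)) = (2*1*(-6))*6 = -12*6 = -72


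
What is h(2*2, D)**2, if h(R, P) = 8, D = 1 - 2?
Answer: 64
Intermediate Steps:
D = -1
h(2*2, D)**2 = 8**2 = 64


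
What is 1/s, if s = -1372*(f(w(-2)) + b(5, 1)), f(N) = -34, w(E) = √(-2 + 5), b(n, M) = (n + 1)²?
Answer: -1/2744 ≈ -0.00036443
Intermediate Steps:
b(n, M) = (1 + n)²
w(E) = √3
s = -2744 (s = -1372*(-34 + (1 + 5)²) = -1372*(-34 + 6²) = -1372*(-34 + 36) = -1372*2 = -2744)
1/s = 1/(-2744) = -1/2744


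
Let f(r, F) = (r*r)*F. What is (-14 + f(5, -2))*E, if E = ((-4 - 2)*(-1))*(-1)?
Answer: 384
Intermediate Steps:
E = -6 (E = -6*(-1)*(-1) = 6*(-1) = -6)
f(r, F) = F*r**2 (f(r, F) = r**2*F = F*r**2)
(-14 + f(5, -2))*E = (-14 - 2*5**2)*(-6) = (-14 - 2*25)*(-6) = (-14 - 50)*(-6) = -64*(-6) = 384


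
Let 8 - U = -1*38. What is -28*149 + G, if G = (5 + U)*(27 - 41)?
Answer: -4886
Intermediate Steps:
U = 46 (U = 8 - (-1)*38 = 8 - 1*(-38) = 8 + 38 = 46)
G = -714 (G = (5 + 46)*(27 - 41) = 51*(-14) = -714)
-28*149 + G = -28*149 - 714 = -4172 - 714 = -4886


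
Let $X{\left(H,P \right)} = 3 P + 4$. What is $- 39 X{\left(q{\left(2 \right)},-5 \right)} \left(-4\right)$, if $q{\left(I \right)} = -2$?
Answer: $-1716$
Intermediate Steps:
$X{\left(H,P \right)} = 4 + 3 P$
$- 39 X{\left(q{\left(2 \right)},-5 \right)} \left(-4\right) = - 39 \left(4 + 3 \left(-5\right)\right) \left(-4\right) = - 39 \left(4 - 15\right) \left(-4\right) = \left(-39\right) \left(-11\right) \left(-4\right) = 429 \left(-4\right) = -1716$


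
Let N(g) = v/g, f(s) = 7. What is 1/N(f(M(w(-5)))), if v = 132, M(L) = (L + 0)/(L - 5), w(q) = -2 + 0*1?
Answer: 7/132 ≈ 0.053030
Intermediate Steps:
w(q) = -2 (w(q) = -2 + 0 = -2)
M(L) = L/(-5 + L)
N(g) = 132/g
1/N(f(M(w(-5)))) = 1/(132/7) = 7/132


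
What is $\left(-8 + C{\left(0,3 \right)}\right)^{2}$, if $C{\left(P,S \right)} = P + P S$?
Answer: $64$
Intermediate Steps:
$\left(-8 + C{\left(0,3 \right)}\right)^{2} = \left(-8 + 0 \left(1 + 3\right)\right)^{2} = \left(-8 + 0 \cdot 4\right)^{2} = \left(-8 + 0\right)^{2} = \left(-8\right)^{2} = 64$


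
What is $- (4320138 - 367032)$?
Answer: $-3953106$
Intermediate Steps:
$- (4320138 - 367032) = \left(-1\right) 3953106 = -3953106$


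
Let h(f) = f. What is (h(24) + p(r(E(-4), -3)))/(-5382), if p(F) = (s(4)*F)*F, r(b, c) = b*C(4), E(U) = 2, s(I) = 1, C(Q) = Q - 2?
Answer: -20/2691 ≈ -0.0074322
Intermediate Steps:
C(Q) = -2 + Q
r(b, c) = 2*b (r(b, c) = b*(-2 + 4) = b*2 = 2*b)
p(F) = F² (p(F) = (1*F)*F = F*F = F²)
(h(24) + p(r(E(-4), -3)))/(-5382) = (24 + (2*2)²)/(-5382) = (24 + 4²)*(-1/5382) = (24 + 16)*(-1/5382) = 40*(-1/5382) = -20/2691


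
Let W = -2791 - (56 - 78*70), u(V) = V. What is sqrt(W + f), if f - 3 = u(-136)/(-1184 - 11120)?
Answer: 5*sqrt(247521106)/1538 ≈ 51.147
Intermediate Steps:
W = 2613 (W = -2791 - (56 - 5460) = -2791 - 1*(-5404) = -2791 + 5404 = 2613)
f = 4631/1538 (f = 3 - 136/(-1184 - 11120) = 3 - 136/(-12304) = 3 - 136*(-1/12304) = 3 + 17/1538 = 4631/1538 ≈ 3.0111)
sqrt(W + f) = sqrt(2613 + 4631/1538) = sqrt(4023425/1538) = 5*sqrt(247521106)/1538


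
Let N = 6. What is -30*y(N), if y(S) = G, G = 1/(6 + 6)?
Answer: -5/2 ≈ -2.5000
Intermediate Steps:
G = 1/12 ≈ 0.083333
y(S) = 1/12
-30*y(N) = -30*1/12 = -5/2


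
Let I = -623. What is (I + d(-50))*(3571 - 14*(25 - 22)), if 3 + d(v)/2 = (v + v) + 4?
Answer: -2897309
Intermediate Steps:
d(v) = 2 + 4*v (d(v) = -6 + 2*((v + v) + 4) = -6 + 2*(2*v + 4) = -6 + 2*(4 + 2*v) = -6 + (8 + 4*v) = 2 + 4*v)
(I + d(-50))*(3571 - 14*(25 - 22)) = (-623 + (2 + 4*(-50)))*(3571 - 14*(25 - 22)) = (-623 + (2 - 200))*(3571 - 14*3) = (-623 - 198)*(3571 - 42) = -821*3529 = -2897309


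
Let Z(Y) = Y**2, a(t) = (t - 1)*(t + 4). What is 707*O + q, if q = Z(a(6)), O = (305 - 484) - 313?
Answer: -345344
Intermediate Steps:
a(t) = (-1 + t)*(4 + t)
O = -492 (O = -179 - 313 = -492)
q = 2500 (q = (-4 + 6**2 + 3*6)**2 = (-4 + 36 + 18)**2 = 50**2 = 2500)
707*O + q = 707*(-492) + 2500 = -347844 + 2500 = -345344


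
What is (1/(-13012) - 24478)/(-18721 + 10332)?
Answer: 318507737/109157668 ≈ 2.9179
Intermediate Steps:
(1/(-13012) - 24478)/(-18721 + 10332) = (-1/13012 - 24478)/(-8389) = -318507737/13012*(-1/8389) = 318507737/109157668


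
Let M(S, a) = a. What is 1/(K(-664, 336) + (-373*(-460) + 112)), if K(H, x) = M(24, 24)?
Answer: 1/171716 ≈ 5.8236e-6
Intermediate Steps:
K(H, x) = 24
1/(K(-664, 336) + (-373*(-460) + 112)) = 1/(24 + (-373*(-460) + 112)) = 1/(24 + (171580 + 112)) = 1/(24 + 171692) = 1/171716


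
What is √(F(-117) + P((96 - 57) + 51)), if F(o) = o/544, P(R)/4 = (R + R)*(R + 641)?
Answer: 3*√1081645638/136 ≈ 725.48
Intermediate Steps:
P(R) = 8*R*(641 + R) (P(R) = 4*((R + R)*(R + 641)) = 4*((2*R)*(641 + R)) = 4*(2*R*(641 + R)) = 8*R*(641 + R))
F(o) = o/544 (F(o) = o*(1/544) = o/544)
√(F(-117) + P((96 - 57) + 51)) = √((1/544)*(-117) + 8*((96 - 57) + 51)*(641 + ((96 - 57) + 51))) = √(-117/544 + 8*(39 + 51)*(641 + (39 + 51))) = √(-117/544 + 8*90*(641 + 90)) = √(-117/544 + 8*90*731) = √(-117/544 + 526320) = √(286317963/544) = 3*√1081645638/136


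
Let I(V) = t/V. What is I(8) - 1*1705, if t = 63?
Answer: -13577/8 ≈ -1697.1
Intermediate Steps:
I(V) = 63/V
I(8) - 1*1705 = 63/8 - 1*1705 = 63*(1/8) - 1705 = 63/8 - 1705 = -13577/8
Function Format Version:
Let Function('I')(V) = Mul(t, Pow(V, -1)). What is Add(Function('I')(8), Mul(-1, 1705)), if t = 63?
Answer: Rational(-13577, 8) ≈ -1697.1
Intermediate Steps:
Function('I')(V) = Mul(63, Pow(V, -1))
Add(Function('I')(8), Mul(-1, 1705)) = Add(Mul(63, Pow(8, -1)), Mul(-1, 1705)) = Add(Mul(63, Rational(1, 8)), -1705) = Add(Rational(63, 8), -1705) = Rational(-13577, 8)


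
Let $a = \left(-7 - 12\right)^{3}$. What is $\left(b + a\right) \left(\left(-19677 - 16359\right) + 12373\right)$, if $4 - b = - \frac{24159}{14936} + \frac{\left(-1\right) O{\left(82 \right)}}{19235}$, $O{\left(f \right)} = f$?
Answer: $\frac{46590889328197829}{287293960} \approx 1.6217 \cdot 10^{8}$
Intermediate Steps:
$a = -6859$ ($a = \left(-19\right)^{3} = -6859$)
$b = \frac{1615098957}{287293960}$ ($b = 4 - \left(- \frac{24159}{14936} + \frac{\left(-1\right) 82}{19235}\right) = 4 - \left(\left(-24159\right) \frac{1}{14936} - \frac{82}{19235}\right) = 4 - \left(- \frac{24159}{14936} - \frac{82}{19235}\right) = 4 - - \frac{465923117}{287293960} = 4 + \frac{465923117}{287293960} = \frac{1615098957}{287293960} \approx 5.6218$)
$\left(b + a\right) \left(\left(-19677 - 16359\right) + 12373\right) = \left(\frac{1615098957}{287293960} - 6859\right) \left(\left(-19677 - 16359\right) + 12373\right) = - \frac{1968934172683 \left(-36036 + 12373\right)}{287293960} = \left(- \frac{1968934172683}{287293960}\right) \left(-23663\right) = \frac{46590889328197829}{287293960}$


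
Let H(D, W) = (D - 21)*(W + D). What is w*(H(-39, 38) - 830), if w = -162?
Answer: 124740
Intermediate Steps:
H(D, W) = (-21 + D)*(D + W)
w*(H(-39, 38) - 830) = -162*(((-39)**2 - 21*(-39) - 21*38 - 39*38) - 830) = -162*((1521 + 819 - 798 - 1482) - 830) = -162*(60 - 830) = -162*(-770) = 124740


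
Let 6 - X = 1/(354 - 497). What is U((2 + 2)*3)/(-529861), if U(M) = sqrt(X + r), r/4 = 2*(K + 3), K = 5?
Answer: -sqrt(1431573)/75770123 ≈ -1.5791e-5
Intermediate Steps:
r = 64 (r = 4*(2*(5 + 3)) = 4*(2*8) = 4*16 = 64)
X = 859/143 (X = 6 - 1/(354 - 497) = 6 - 1/(-143) = 6 - 1*(-1/143) = 6 + 1/143 = 859/143 ≈ 6.0070)
U(M) = sqrt(1431573)/143 (U(M) = sqrt(859/143 + 64) = sqrt(10011/143) = sqrt(1431573)/143)
U((2 + 2)*3)/(-529861) = (sqrt(1431573)/143)/(-529861) = (sqrt(1431573)/143)*(-1/529861) = -sqrt(1431573)/75770123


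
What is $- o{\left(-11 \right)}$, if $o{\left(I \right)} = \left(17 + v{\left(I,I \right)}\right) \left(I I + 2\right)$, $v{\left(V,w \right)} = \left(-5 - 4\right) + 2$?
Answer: $-1230$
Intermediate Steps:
$v{\left(V,w \right)} = -7$ ($v{\left(V,w \right)} = -9 + 2 = -7$)
$o{\left(I \right)} = 20 + 10 I^{2}$ ($o{\left(I \right)} = \left(17 - 7\right) \left(I I + 2\right) = 10 \left(I^{2} + 2\right) = 10 \left(2 + I^{2}\right) = 20 + 10 I^{2}$)
$- o{\left(-11 \right)} = - (20 + 10 \left(-11\right)^{2}) = - (20 + 10 \cdot 121) = - (20 + 1210) = \left(-1\right) 1230 = -1230$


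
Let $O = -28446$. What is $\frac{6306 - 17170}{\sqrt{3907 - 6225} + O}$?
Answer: $\frac{154518672}{404588617} + \frac{5432 i \sqrt{2318}}{404588617} \approx 0.38192 + 0.0006464 i$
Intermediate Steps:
$\frac{6306 - 17170}{\sqrt{3907 - 6225} + O} = \frac{6306 - 17170}{\sqrt{3907 - 6225} - 28446} = - \frac{10864}{\sqrt{-2318} - 28446} = - \frac{10864}{i \sqrt{2318} - 28446} = - \frac{10864}{-28446 + i \sqrt{2318}}$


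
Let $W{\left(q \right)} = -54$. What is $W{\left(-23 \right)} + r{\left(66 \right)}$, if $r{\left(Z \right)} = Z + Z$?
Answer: $78$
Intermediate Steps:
$r{\left(Z \right)} = 2 Z$
$W{\left(-23 \right)} + r{\left(66 \right)} = -54 + 2 \cdot 66 = -54 + 132 = 78$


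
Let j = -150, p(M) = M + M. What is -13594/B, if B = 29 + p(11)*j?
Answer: 13594/3271 ≈ 4.1559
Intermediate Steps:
p(M) = 2*M
B = -3271 (B = 29 + (2*11)*(-150) = 29 + 22*(-150) = 29 - 3300 = -3271)
-13594/B = -13594/(-3271) = -13594*(-1/3271) = 13594/3271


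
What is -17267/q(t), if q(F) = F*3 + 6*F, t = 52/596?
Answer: -2572783/117 ≈ -21990.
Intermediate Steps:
t = 13/149 (t = 52*(1/596) = 13/149 ≈ 0.087248)
q(F) = 9*F (q(F) = 3*F + 6*F = 9*F)
-17267/q(t) = -17267/(9*(13/149)) = -17267/117/149 = -17267*149/117 = -2572783/117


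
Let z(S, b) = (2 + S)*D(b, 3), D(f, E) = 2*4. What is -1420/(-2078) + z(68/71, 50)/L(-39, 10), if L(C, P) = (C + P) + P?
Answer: -787730/1401611 ≈ -0.56202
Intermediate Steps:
L(C, P) = C + 2*P
D(f, E) = 8
z(S, b) = 16 + 8*S (z(S, b) = (2 + S)*8 = 16 + 8*S)
-1420/(-2078) + z(68/71, 50)/L(-39, 10) = -1420/(-2078) + (16 + 8*(68/71))/(-39 + 2*10) = -1420*(-1/2078) + (16 + 8*(68*(1/71)))/(-39 + 20) = 710/1039 + (16 + 8*(68/71))/(-19) = 710/1039 + (16 + 544/71)*(-1/19) = 710/1039 + (1680/71)*(-1/19) = 710/1039 - 1680/1349 = -787730/1401611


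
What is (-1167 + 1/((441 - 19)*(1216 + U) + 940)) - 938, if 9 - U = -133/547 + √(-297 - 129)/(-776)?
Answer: (-242952785*√426 + 231416708931204*I)/(-109936678928*I + 115417*√426) ≈ -2105.0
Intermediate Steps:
U = 5056/547 + I*√426/776 (U = 9 - (-133/547 + √(-297 - 129)/(-776)) = 9 - (-133*1/547 + √(-426)*(-1/776)) = 9 - (-133/547 + (I*√426)*(-1/776)) = 9 - (-133/547 - I*√426/776) = 9 + (133/547 + I*√426/776) = 5056/547 + I*√426/776 ≈ 9.2431 + 0.026598*I)
(-1167 + 1/((441 - 19)*(1216 + U) + 940)) - 938 = (-1167 + 1/((441 - 19)*(1216 + (5056/547 + I*√426/776)) + 940)) - 938 = (-1167 + 1/(422*(670208/547 + I*√426/776) + 940)) - 938 = (-1167 + 1/((282827776/547 + 211*I*√426/388) + 940)) - 938 = (-1167 + 1/(283341956/547 + 211*I*√426/388)) - 938 = -2105 + 1/(283341956/547 + 211*I*√426/388)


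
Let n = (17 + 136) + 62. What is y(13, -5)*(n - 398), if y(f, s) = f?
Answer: -2379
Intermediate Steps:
n = 215 (n = 153 + 62 = 215)
y(13, -5)*(n - 398) = 13*(215 - 398) = 13*(-183) = -2379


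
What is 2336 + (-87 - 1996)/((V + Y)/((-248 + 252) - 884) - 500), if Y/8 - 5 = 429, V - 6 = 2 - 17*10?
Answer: 103740520/44331 ≈ 2340.1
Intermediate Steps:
V = -162 (V = 6 + (2 - 17*10) = 6 + (2 - 170) = 6 - 168 = -162)
Y = 3472 (Y = 40 + 8*429 = 40 + 3432 = 3472)
2336 + (-87 - 1996)/((V + Y)/((-248 + 252) - 884) - 500) = 2336 + (-87 - 1996)/((-162 + 3472)/((-248 + 252) - 884) - 500) = 2336 - 2083/(3310/(4 - 884) - 500) = 2336 - 2083/(3310/(-880) - 500) = 2336 - 2083/(3310*(-1/880) - 500) = 2336 - 2083/(-331/88 - 500) = 2336 - 2083/(-44331/88) = 2336 - 2083*(-88/44331) = 2336 + 183304/44331 = 103740520/44331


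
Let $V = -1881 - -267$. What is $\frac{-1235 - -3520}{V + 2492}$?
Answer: $\frac{2285}{878} \approx 2.6025$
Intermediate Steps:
$V = -1614$ ($V = -1881 + 267 = -1614$)
$\frac{-1235 - -3520}{V + 2492} = \frac{-1235 - -3520}{-1614 + 2492} = \frac{-1235 + 3520}{878} = 2285 \cdot \frac{1}{878} = \frac{2285}{878}$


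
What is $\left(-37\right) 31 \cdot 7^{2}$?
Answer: $-56203$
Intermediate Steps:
$\left(-37\right) 31 \cdot 7^{2} = \left(-1147\right) 49 = -56203$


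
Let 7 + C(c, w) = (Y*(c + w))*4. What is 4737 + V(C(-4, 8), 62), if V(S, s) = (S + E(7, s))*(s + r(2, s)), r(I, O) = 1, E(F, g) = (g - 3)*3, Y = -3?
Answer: 12423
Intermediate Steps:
E(F, g) = -9 + 3*g (E(F, g) = (-3 + g)*3 = -9 + 3*g)
C(c, w) = -7 - 12*c - 12*w (C(c, w) = -7 - 3*(c + w)*4 = -7 + (-3*c - 3*w)*4 = -7 + (-12*c - 12*w) = -7 - 12*c - 12*w)
V(S, s) = (1 + s)*(-9 + S + 3*s) (V(S, s) = (S + (-9 + 3*s))*(s + 1) = (-9 + S + 3*s)*(1 + s) = (1 + s)*(-9 + S + 3*s))
4737 + V(C(-4, 8), 62) = 4737 + (-9 + (-7 - 12*(-4) - 12*8) - 6*62 + 3*62**2 + (-7 - 12*(-4) - 12*8)*62) = 4737 + (-9 + (-7 + 48 - 96) - 372 + 3*3844 + (-7 + 48 - 96)*62) = 4737 + (-9 - 55 - 372 + 11532 - 55*62) = 4737 + (-9 - 55 - 372 + 11532 - 3410) = 4737 + 7686 = 12423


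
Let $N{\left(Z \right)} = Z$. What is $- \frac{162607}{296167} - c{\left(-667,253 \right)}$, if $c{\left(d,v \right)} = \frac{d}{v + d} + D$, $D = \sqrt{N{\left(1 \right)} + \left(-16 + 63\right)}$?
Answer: $- \frac{11515769}{5331006} - 4 \sqrt{3} \approx -9.0883$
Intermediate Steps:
$D = 4 \sqrt{3}$ ($D = \sqrt{1 + \left(-16 + 63\right)} = \sqrt{1 + 47} = \sqrt{48} = 4 \sqrt{3} \approx 6.9282$)
$c{\left(d,v \right)} = 4 \sqrt{3} + \frac{d}{d + v}$ ($c{\left(d,v \right)} = \frac{d}{v + d} + 4 \sqrt{3} = \frac{d}{d + v} + 4 \sqrt{3} = 4 \sqrt{3} + \frac{d}{d + v}$)
$- \frac{162607}{296167} - c{\left(-667,253 \right)} = - \frac{162607}{296167} - \frac{-667 + 4 \left(-667\right) \sqrt{3} + 4 \cdot 253 \sqrt{3}}{-667 + 253} = \left(-162607\right) \frac{1}{296167} - \frac{-667 - 2668 \sqrt{3} + 1012 \sqrt{3}}{-414} = - \frac{162607}{296167} - - \frac{-667 - 1656 \sqrt{3}}{414} = - \frac{162607}{296167} - \left(\frac{29}{18} + 4 \sqrt{3}\right) = - \frac{11515769}{5331006} - 4 \sqrt{3}$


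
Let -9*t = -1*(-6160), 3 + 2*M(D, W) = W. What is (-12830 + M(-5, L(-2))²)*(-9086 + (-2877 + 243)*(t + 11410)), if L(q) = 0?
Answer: 2175088631989/6 ≈ 3.6251e+11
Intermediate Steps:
M(D, W) = -3/2 + W/2
t = -6160/9 (t = -(-1)*(-6160)/9 = -⅑*6160 = -6160/9 ≈ -684.44)
(-12830 + M(-5, L(-2))²)*(-9086 + (-2877 + 243)*(t + 11410)) = (-12830 + (-3/2 + (½)*0)²)*(-9086 + (-2877 + 243)*(-6160/9 + 11410)) = (-12830 + (-3/2 + 0)²)*(-9086 - 2634*96530/9) = (-12830 + (-3/2)²)*(-9086 - 84753340/3) = (-12830 + 9/4)*(-84780598/3) = -51311/4*(-84780598/3) = 2175088631989/6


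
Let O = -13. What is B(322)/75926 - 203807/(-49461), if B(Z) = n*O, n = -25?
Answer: 15490325107/3755375886 ≈ 4.1248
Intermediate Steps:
B(Z) = 325 (B(Z) = -25*(-13) = 325)
B(322)/75926 - 203807/(-49461) = 325/75926 - 203807/(-49461) = 325*(1/75926) - 203807*(-1/49461) = 325/75926 + 203807/49461 = 15490325107/3755375886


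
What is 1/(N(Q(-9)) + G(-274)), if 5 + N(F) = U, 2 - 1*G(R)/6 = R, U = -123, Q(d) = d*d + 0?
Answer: 1/1528 ≈ 0.00065445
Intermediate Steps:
Q(d) = d**2 (Q(d) = d**2 + 0 = d**2)
G(R) = 12 - 6*R
N(F) = -128 (N(F) = -5 - 123 = -128)
1/(N(Q(-9)) + G(-274)) = 1/(-128 + (12 - 6*(-274))) = 1/(-128 + (12 + 1644)) = 1/(-128 + 1656) = 1/1528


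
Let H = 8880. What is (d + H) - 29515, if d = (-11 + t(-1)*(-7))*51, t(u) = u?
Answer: -20839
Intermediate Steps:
d = -204 (d = (-11 - 1*(-7))*51 = (-11 + 7)*51 = -4*51 = -204)
(d + H) - 29515 = (-204 + 8880) - 29515 = 8676 - 29515 = -20839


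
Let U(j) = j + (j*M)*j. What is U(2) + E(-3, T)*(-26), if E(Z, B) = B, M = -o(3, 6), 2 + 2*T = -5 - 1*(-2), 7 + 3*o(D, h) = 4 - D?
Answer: 75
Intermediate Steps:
o(D, h) = -1 - D/3 (o(D, h) = -7/3 + (4 - D)/3 = -7/3 + (4/3 - D/3) = -1 - D/3)
T = -5/2 (T = -1 + (-5 - 1*(-2))/2 = -1 + (-5 + 2)/2 = -1 + (½)*(-3) = -1 - 3/2 = -5/2 ≈ -2.5000)
M = 2 (M = -(-1 - ⅓*3) = -(-1 - 1) = -1*(-2) = 2)
U(j) = j + 2*j² (U(j) = j + (j*2)*j = j + (2*j)*j = j + 2*j²)
U(2) + E(-3, T)*(-26) = 2*(1 + 2*2) - 5/2*(-26) = 2*(1 + 4) + 65 = 2*5 + 65 = 10 + 65 = 75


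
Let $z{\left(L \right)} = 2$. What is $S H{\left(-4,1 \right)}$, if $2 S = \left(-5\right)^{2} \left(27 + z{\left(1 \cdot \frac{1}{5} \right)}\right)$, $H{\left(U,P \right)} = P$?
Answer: $\frac{725}{2} \approx 362.5$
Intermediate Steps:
$S = \frac{725}{2}$ ($S = \frac{\left(-5\right)^{2} \left(27 + 2\right)}{2} = \frac{25 \cdot 29}{2} = \frac{1}{2} \cdot 725 = \frac{725}{2} \approx 362.5$)
$S H{\left(-4,1 \right)} = \frac{725}{2} \cdot 1 = \frac{725}{2}$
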